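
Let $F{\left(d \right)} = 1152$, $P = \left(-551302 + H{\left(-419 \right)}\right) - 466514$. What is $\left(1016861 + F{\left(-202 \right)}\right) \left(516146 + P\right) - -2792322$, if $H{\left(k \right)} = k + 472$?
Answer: $-510649834699$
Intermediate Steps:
$H{\left(k \right)} = 472 + k$
$P = -1017763$ ($P = \left(-551302 + \left(472 - 419\right)\right) - 466514 = \left(-551302 + 53\right) - 466514 = -551249 - 466514 = -1017763$)
$\left(1016861 + F{\left(-202 \right)}\right) \left(516146 + P\right) - -2792322 = \left(1016861 + 1152\right) \left(516146 - 1017763\right) - -2792322 = 1018013 \left(-501617\right) + 2792322 = -510652627021 + 2792322 = -510649834699$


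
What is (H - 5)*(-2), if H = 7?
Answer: -4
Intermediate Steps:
(H - 5)*(-2) = (7 - 5)*(-2) = 2*(-2) = -4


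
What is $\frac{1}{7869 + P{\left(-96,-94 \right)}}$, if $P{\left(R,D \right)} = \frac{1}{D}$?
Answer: $\frac{94}{739685} \approx 0.00012708$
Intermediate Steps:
$\frac{1}{7869 + P{\left(-96,-94 \right)}} = \frac{1}{7869 + \frac{1}{-94}} = \frac{1}{7869 - \frac{1}{94}} = \frac{1}{\frac{739685}{94}} = \frac{94}{739685}$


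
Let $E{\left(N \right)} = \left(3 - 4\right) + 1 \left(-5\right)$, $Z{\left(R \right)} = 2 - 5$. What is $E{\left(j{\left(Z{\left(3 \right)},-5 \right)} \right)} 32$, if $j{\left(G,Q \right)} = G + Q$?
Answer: $-192$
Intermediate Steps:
$Z{\left(R \right)} = -3$ ($Z{\left(R \right)} = 2 - 5 = -3$)
$E{\left(N \right)} = -6$ ($E{\left(N \right)} = -1 - 5 = -6$)
$E{\left(j{\left(Z{\left(3 \right)},-5 \right)} \right)} 32 = \left(-6\right) 32 = -192$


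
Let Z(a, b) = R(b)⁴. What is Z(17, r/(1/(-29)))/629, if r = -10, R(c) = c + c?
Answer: 113164960000/629 ≈ 1.7991e+8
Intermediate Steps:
R(c) = 2*c
Z(a, b) = 16*b⁴ (Z(a, b) = (2*b)⁴ = 16*b⁴)
Z(17, r/(1/(-29)))/629 = (16*(-10/(1/(-29)))⁴)/629 = (16*(-10/(-1/29))⁴)*(1/629) = (16*(-10*(-29))⁴)*(1/629) = (16*290⁴)*(1/629) = (16*7072810000)*(1/629) = 113164960000*(1/629) = 113164960000/629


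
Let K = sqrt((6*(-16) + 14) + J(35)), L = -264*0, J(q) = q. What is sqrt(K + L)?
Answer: 47**(1/4)*sqrt(I) ≈ 1.8514 + 1.8514*I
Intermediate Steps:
L = 0 (L = -8*0 = 0)
K = I*sqrt(47) (K = sqrt((6*(-16) + 14) + 35) = sqrt((-96 + 14) + 35) = sqrt(-82 + 35) = sqrt(-47) = I*sqrt(47) ≈ 6.8557*I)
sqrt(K + L) = sqrt(I*sqrt(47) + 0) = sqrt(I*sqrt(47)) = 47**(1/4)*sqrt(I)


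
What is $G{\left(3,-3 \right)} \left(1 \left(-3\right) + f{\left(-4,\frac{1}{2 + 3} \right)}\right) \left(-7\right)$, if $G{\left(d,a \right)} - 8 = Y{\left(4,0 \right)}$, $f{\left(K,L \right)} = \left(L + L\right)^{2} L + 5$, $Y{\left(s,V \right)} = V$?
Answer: $- \frac{14224}{125} \approx -113.79$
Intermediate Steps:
$f{\left(K,L \right)} = 5 + 4 L^{3}$ ($f{\left(K,L \right)} = \left(2 L\right)^{2} L + 5 = 4 L^{2} L + 5 = 4 L^{3} + 5 = 5 + 4 L^{3}$)
$G{\left(d,a \right)} = 8$ ($G{\left(d,a \right)} = 8 + 0 = 8$)
$G{\left(3,-3 \right)} \left(1 \left(-3\right) + f{\left(-4,\frac{1}{2 + 3} \right)}\right) \left(-7\right) = 8 \left(1 \left(-3\right) + \left(5 + 4 \left(\frac{1}{2 + 3}\right)^{3}\right)\right) \left(-7\right) = 8 \left(-3 + \left(5 + 4 \left(\frac{1}{5}\right)^{3}\right)\right) \left(-7\right) = 8 \left(-3 + \left(5 + \frac{4}{125}\right)\right) \left(-7\right) = 8 \left(-3 + \frac{629}{125}\right) \left(-7\right) = 8 \cdot \frac{254}{125} \left(-7\right) = \frac{2032}{125} \left(-7\right) = - \frac{14224}{125}$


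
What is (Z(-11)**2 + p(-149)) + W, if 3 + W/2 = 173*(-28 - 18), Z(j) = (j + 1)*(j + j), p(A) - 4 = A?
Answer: 32333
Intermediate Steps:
p(A) = 4 + A
Z(j) = 2*j*(1 + j) (Z(j) = (1 + j)*(2*j) = 2*j*(1 + j))
W = -15922 (W = -6 + 2*(173*(-28 - 18)) = -6 + 2*(173*(-46)) = -6 + 2*(-7958) = -6 - 15916 = -15922)
(Z(-11)**2 + p(-149)) + W = ((2*(-11)*(1 - 11))**2 + (4 - 149)) - 15922 = ((2*(-11)*(-10))**2 - 145) - 15922 = (220**2 - 145) - 15922 = (48400 - 145) - 15922 = 48255 - 15922 = 32333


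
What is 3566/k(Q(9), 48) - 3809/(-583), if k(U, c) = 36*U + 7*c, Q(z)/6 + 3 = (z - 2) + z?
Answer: 7027237/916476 ≈ 7.6677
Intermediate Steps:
Q(z) = -30 + 12*z (Q(z) = -18 + 6*((z - 2) + z) = -18 + 6*((-2 + z) + z) = -18 + 6*(-2 + 2*z) = -18 + (-12 + 12*z) = -30 + 12*z)
k(U, c) = 7*c + 36*U
3566/k(Q(9), 48) - 3809/(-583) = 3566/(7*48 + 36*(-30 + 12*9)) - 3809/(-583) = 3566/(336 + 36*(-30 + 108)) - 3809*(-1/583) = 3566/(336 + 36*78) + 3809/583 = 3566/(336 + 2808) + 3809/583 = 3566/3144 + 3809/583 = 3566*(1/3144) + 3809/583 = 1783/1572 + 3809/583 = 7027237/916476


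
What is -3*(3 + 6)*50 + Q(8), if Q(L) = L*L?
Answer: -1286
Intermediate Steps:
Q(L) = L**2
-3*(3 + 6)*50 + Q(8) = -3*(3 + 6)*50 + 8**2 = -3*9*50 + 64 = -27*50 + 64 = -1350 + 64 = -1286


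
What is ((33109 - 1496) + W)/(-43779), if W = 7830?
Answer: -39443/43779 ≈ -0.90096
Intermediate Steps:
((33109 - 1496) + W)/(-43779) = ((33109 - 1496) + 7830)/(-43779) = (31613 + 7830)*(-1/43779) = 39443*(-1/43779) = -39443/43779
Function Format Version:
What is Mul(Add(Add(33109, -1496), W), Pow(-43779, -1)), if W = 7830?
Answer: Rational(-39443, 43779) ≈ -0.90096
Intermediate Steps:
Mul(Add(Add(33109, -1496), W), Pow(-43779, -1)) = Mul(Add(Add(33109, -1496), 7830), Pow(-43779, -1)) = Mul(Add(31613, 7830), Rational(-1, 43779)) = Mul(39443, Rational(-1, 43779)) = Rational(-39443, 43779)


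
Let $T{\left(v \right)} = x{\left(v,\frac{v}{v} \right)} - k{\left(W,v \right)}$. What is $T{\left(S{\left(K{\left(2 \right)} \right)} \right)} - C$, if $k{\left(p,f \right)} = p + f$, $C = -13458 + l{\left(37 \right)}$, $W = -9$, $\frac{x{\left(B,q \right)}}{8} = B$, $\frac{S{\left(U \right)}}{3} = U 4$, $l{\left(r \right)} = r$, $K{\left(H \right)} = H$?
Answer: $13598$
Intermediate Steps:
$S{\left(U \right)} = 12 U$ ($S{\left(U \right)} = 3 U 4 = 3 \cdot 4 U = 12 U$)
$x{\left(B,q \right)} = 8 B$
$C = -13421$ ($C = -13458 + 37 = -13421$)
$k{\left(p,f \right)} = f + p$
$T{\left(v \right)} = 9 + 7 v$ ($T{\left(v \right)} = 8 v - \left(v - 9\right) = 8 v - \left(-9 + v\right) = 9 + 7 v$)
$T{\left(S{\left(K{\left(2 \right)} \right)} \right)} - C = \left(9 + 7 \cdot 12 \cdot 2\right) - -13421 = \left(9 + 7 \cdot 24\right) + 13421 = \left(9 + 168\right) + 13421 = 177 + 13421 = 13598$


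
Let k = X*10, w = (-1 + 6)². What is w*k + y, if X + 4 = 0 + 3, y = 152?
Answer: -98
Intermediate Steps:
X = -1 (X = -4 + (0 + 3) = -4 + 3 = -1)
w = 25 (w = 5² = 25)
k = -10 (k = -1*10 = -10)
w*k + y = 25*(-10) + 152 = -250 + 152 = -98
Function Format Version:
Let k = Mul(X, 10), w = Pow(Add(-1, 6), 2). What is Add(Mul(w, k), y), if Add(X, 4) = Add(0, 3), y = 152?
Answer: -98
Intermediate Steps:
X = -1 (X = Add(-4, Add(0, 3)) = Add(-4, 3) = -1)
w = 25 (w = Pow(5, 2) = 25)
k = -10 (k = Mul(-1, 10) = -10)
Add(Mul(w, k), y) = Add(Mul(25, -10), 152) = Add(-250, 152) = -98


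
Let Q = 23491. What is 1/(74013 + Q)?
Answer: 1/97504 ≈ 1.0256e-5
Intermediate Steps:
1/(74013 + Q) = 1/(74013 + 23491) = 1/97504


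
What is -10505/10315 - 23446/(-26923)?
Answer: -431375/2923271 ≈ -0.14757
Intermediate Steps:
-10505/10315 - 23446/(-26923) = -10505*1/10315 - 23446*(-1/26923) = -2101/2063 + 1234/1417 = -431375/2923271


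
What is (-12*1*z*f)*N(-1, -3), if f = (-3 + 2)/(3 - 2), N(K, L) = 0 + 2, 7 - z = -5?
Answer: 288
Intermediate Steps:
z = 12 (z = 7 - 1*(-5) = 7 + 5 = 12)
N(K, L) = 2
f = -1 (f = -1/1 = -1*1 = -1)
(-12*1*z*f)*N(-1, -3) = -12*1*12*(-1)*2 = -144*(-1)*2 = -12*(-12)*2 = 144*2 = 288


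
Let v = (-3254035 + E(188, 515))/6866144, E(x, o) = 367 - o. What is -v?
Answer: 3254183/6866144 ≈ 0.47395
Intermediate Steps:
v = -3254183/6866144 (v = (-3254035 + (367 - 1*515))/6866144 = (-3254035 + (367 - 515))*(1/6866144) = (-3254035 - 148)*(1/6866144) = -3254183*1/6866144 = -3254183/6866144 ≈ -0.47395)
-v = -1*(-3254183/6866144) = 3254183/6866144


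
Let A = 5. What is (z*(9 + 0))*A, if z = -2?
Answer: -90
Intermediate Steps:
(z*(9 + 0))*A = -2*(9 + 0)*5 = -2*9*5 = -18*5 = -90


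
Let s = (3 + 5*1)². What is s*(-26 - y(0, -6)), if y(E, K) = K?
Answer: -1280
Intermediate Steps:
s = 64 (s = (3 + 5)² = 8² = 64)
s*(-26 - y(0, -6)) = 64*(-26 - 1*(-6)) = 64*(-26 + 6) = 64*(-20) = -1280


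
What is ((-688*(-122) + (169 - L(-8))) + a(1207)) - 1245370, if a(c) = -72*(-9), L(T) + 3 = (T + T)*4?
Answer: -1160550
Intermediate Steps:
L(T) = -3 + 8*T (L(T) = -3 + (T + T)*4 = -3 + (2*T)*4 = -3 + 8*T)
a(c) = 648
((-688*(-122) + (169 - L(-8))) + a(1207)) - 1245370 = ((-688*(-122) + (169 - (-3 + 8*(-8)))) + 648) - 1245370 = ((83936 + (169 - (-3 - 64))) + 648) - 1245370 = ((83936 + (169 - 1*(-67))) + 648) - 1245370 = ((83936 + (169 + 67)) + 648) - 1245370 = ((83936 + 236) + 648) - 1245370 = (84172 + 648) - 1245370 = 84820 - 1245370 = -1160550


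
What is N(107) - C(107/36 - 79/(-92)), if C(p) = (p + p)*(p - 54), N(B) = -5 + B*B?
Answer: 506834566/42849 ≈ 11828.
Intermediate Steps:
N(B) = -5 + B²
C(p) = 2*p*(-54 + p) (C(p) = (2*p)*(-54 + p) = 2*p*(-54 + p))
N(107) - C(107/36 - 79/(-92)) = (-5 + 107²) - 2*(107/36 - 79/(-92))*(-54 + (107/36 - 79/(-92))) = (-5 + 11449) - 2*(107*(1/36) - 79*(-1/92))*(-54 + (107*(1/36) - 79*(-1/92))) = 11444 - 2*(107/36 + 79/92)*(-54 + (107/36 + 79/92)) = 11444 - 2*793*(-54 + 793/207)/207 = 11444 - 2*793*(-10385)/(207*207) = 11444 - 1*(-16470610/42849) = 11444 + 16470610/42849 = 506834566/42849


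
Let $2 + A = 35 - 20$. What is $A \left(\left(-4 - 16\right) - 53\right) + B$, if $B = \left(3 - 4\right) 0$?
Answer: $-949$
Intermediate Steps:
$A = 13$ ($A = -2 + \left(35 - 20\right) = -2 + 15 = 13$)
$B = 0$ ($B = \left(-1\right) 0 = 0$)
$A \left(\left(-4 - 16\right) - 53\right) + B = 13 \left(\left(-4 - 16\right) - 53\right) + 0 = 13 \left(-20 - 53\right) + 0 = 13 \left(-73\right) + 0 = -949 + 0 = -949$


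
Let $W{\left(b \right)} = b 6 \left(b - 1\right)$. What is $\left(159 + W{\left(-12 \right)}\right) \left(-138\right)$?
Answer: $-151110$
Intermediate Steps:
$W{\left(b \right)} = 6 b \left(-1 + b\right)$
$\left(159 + W{\left(-12 \right)}\right) \left(-138\right) = \left(159 + 6 \left(-12\right) \left(-1 - 12\right)\right) \left(-138\right) = \left(159 + 6 \left(-12\right) \left(-13\right)\right) \left(-138\right) = \left(159 + 936\right) \left(-138\right) = 1095 \left(-138\right) = -151110$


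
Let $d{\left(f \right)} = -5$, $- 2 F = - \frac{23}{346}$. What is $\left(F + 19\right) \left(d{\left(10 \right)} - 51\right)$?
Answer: $- \frac{184394}{173} \approx -1065.9$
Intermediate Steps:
$F = \frac{23}{692}$ ($F = - \frac{\left(-23\right) \frac{1}{346}}{2} = \left(- \frac{1}{2}\right) \left(- \frac{23}{346}\right) = \frac{23}{692} \approx 0.033237$)
$\left(F + 19\right) \left(d{\left(10 \right)} - 51\right) = \left(\frac{23}{692} + 19\right) \left(-5 - 51\right) = \frac{13171}{692} \left(-56\right) = - \frac{184394}{173}$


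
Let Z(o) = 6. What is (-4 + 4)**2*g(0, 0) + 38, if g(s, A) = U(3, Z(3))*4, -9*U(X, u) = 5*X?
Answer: 38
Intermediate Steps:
U(X, u) = -5*X/9
g(s, A) = -20/3 (g(s, A) = -5/9*3*4 = -5/3*4 = -20/3)
(-4 + 4)**2*g(0, 0) + 38 = (-4 + 4)**2*(-20/3) + 38 = 0**2*(-20/3) + 38 = 0*(-20/3) + 38 = 0 + 38 = 38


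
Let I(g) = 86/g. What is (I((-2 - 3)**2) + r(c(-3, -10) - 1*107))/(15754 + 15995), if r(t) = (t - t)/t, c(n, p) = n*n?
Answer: 86/793725 ≈ 0.00010835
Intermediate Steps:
c(n, p) = n**2
r(t) = 0 (r(t) = 0/t = 0)
(I((-2 - 3)**2) + r(c(-3, -10) - 1*107))/(15754 + 15995) = (86/((-2 - 3)**2) + 0)/(15754 + 15995) = (86/((-5)**2) + 0)/31749 = (86/25 + 0)*(1/31749) = (86/25)*(1/31749) = 86/793725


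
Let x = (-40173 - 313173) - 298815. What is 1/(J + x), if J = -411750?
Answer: -1/1063911 ≈ -9.3993e-7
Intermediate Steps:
x = -652161 (x = -353346 - 298815 = -652161)
1/(J + x) = 1/(-411750 - 652161) = 1/(-1063911) = -1/1063911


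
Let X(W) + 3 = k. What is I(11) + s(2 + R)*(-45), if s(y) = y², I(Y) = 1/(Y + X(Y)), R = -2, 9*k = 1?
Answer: 9/73 ≈ 0.12329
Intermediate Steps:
k = ⅑ (k = (⅑)*1 = ⅑ ≈ 0.11111)
X(W) = -26/9 (X(W) = -3 + ⅑ = -26/9)
I(Y) = 1/(-26/9 + Y) (I(Y) = 1/(Y - 26/9) = 1/(-26/9 + Y))
I(11) + s(2 + R)*(-45) = 9/(-26 + 9*11) + (2 - 2)²*(-45) = 9/(-26 + 99) + 0²*(-45) = 9/73 + 0*(-45) = 9*(1/73) + 0 = 9/73 + 0 = 9/73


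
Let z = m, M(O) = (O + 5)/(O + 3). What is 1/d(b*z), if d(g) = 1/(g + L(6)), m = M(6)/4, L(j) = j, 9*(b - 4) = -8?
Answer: 563/81 ≈ 6.9506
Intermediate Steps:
b = 28/9 (b = 4 + (⅑)*(-8) = 4 - 8/9 = 28/9 ≈ 3.1111)
M(O) = (5 + O)/(3 + O)
m = 11/36 (m = ((5 + 6)/(3 + 6))/4 = (11/9)*(¼) = 11/36 ≈ 0.30556)
z = 11/36 ≈ 0.30556
d(g) = 1/(6 + g) (d(g) = 1/(g + 6) = 1/(6 + g))
1/d(b*z) = 1/(1/(6 + (28/9)*(11/36))) = 1/(1/(6 + 77/81)) = 1/(1/(563/81)) = 1/(81/563) = 563/81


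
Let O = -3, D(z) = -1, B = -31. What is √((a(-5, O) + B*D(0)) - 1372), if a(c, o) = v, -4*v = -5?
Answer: I*√5359/2 ≈ 36.603*I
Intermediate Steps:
v = 5/4 (v = -¼*(-5) = 5/4 ≈ 1.2500)
a(c, o) = 5/4
√((a(-5, O) + B*D(0)) - 1372) = √((5/4 - 31*(-1)) - 1372) = √((5/4 + 31) - 1372) = √(129/4 - 1372) = √(-5359/4) = I*√5359/2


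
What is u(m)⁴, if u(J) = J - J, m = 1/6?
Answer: 0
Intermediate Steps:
m = ⅙ ≈ 0.16667
u(J) = 0
u(m)⁴ = 0⁴ = 0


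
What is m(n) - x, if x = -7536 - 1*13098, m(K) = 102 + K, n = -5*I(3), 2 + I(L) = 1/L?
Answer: 62233/3 ≈ 20744.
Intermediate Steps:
I(L) = -2 + 1/L
n = 25/3 (n = -5*(-2 + 1/3) = -5*(-2 + ⅓) = -5*(-5/3) = 25/3 ≈ 8.3333)
x = -20634 (x = -7536 - 13098 = -20634)
m(n) - x = (102 + 25/3) - 1*(-20634) = 331/3 + 20634 = 62233/3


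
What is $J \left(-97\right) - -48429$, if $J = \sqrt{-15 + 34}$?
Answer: $48429 - 97 \sqrt{19} \approx 48006.0$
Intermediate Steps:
$J = \sqrt{19} \approx 4.3589$
$J \left(-97\right) - -48429 = \sqrt{19} \left(-97\right) - -48429 = - 97 \sqrt{19} + 48429 = 48429 - 97 \sqrt{19}$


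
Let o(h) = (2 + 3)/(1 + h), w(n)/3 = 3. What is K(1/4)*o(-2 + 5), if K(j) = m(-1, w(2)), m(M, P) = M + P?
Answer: 10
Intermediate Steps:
w(n) = 9 (w(n) = 3*3 = 9)
K(j) = 8 (K(j) = -1 + 9 = 8)
o(h) = 5/(1 + h)
K(1/4)*o(-2 + 5) = 8*(5/(1 + (-2 + 5))) = 8*(5/(1 + 3)) = 8*(5/4) = 10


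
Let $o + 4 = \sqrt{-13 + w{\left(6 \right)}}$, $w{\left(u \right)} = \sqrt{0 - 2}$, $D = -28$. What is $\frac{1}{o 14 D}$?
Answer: $\frac{1}{392 \left(4 - \sqrt{-13 + i \sqrt{2}}\right)} \approx 0.00035276 + 0.00033484 i$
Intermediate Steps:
$w{\left(u \right)} = i \sqrt{2}$ ($w{\left(u \right)} = \sqrt{-2} = i \sqrt{2}$)
$o = -4 + \sqrt{-13 + i \sqrt{2}} \approx -3.8042 + 3.6109 i$
$\frac{1}{o 14 D} = \frac{1}{\left(-4 + \sqrt{-13 + i \sqrt{2}}\right) 14 \left(-28\right)} = \frac{1}{\left(-56 + 14 \sqrt{-13 + i \sqrt{2}}\right) \left(-28\right)} = \frac{1}{1568 - 392 \sqrt{-13 + i \sqrt{2}}}$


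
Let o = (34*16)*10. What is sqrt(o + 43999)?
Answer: sqrt(49439) ≈ 222.35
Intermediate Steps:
o = 5440 (o = 544*10 = 5440)
sqrt(o + 43999) = sqrt(5440 + 43999) = sqrt(49439)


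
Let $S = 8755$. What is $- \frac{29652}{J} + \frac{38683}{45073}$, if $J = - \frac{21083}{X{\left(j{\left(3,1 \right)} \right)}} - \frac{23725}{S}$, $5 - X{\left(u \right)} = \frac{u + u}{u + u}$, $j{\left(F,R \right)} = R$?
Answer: $\frac{3596548967721}{554928454283} \approx 6.4811$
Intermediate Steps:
$X{\left(u \right)} = 4$ ($X{\left(u \right)} = 5 - \frac{u + u}{u + u} = 5 - \frac{2 u}{2 u} = 5 - 2 u \frac{1}{2 u} = 5 - 1 = 4$)
$J = - \frac{36935313}{7004}$ ($J = - \frac{21083}{4} - \frac{23725}{8755} = \left(-21083\right) \frac{1}{4} - \frac{4745}{1751} = - \frac{21083}{4} - \frac{4745}{1751} = - \frac{36935313}{7004} \approx -5273.5$)
$- \frac{29652}{J} + \frac{38683}{45073} = - \frac{29652}{- \frac{36935313}{7004}} + \frac{38683}{45073} = \left(-29652\right) \left(- \frac{7004}{36935313}\right) + 38683 \cdot \frac{1}{45073} = \frac{69227536}{12311771} + \frac{38683}{45073} = \frac{3596548967721}{554928454283}$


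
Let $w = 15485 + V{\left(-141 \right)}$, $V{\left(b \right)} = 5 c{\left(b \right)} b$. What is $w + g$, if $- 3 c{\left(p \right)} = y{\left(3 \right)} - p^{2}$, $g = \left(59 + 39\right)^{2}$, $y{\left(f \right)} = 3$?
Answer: $-4646241$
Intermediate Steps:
$g = 9604$ ($g = 98^{2} = 9604$)
$c{\left(p \right)} = -1 + \frac{p^{2}}{3}$ ($c{\left(p \right)} = - \frac{3 - p^{2}}{3} = -1 + \frac{p^{2}}{3}$)
$V{\left(b \right)} = b \left(-5 + \frac{5 b^{2}}{3}\right)$ ($V{\left(b \right)} = 5 \left(-1 + \frac{b^{2}}{3}\right) b = \left(-5 + \frac{5 b^{2}}{3}\right) b = b \left(-5 + \frac{5 b^{2}}{3}\right)$)
$w = -4655845$ ($w = 15485 + \frac{5}{3} \left(-141\right) \left(-3 + \left(-141\right)^{2}\right) = 15485 + \frac{5}{3} \left(-141\right) \left(-3 + 19881\right) = 15485 + \frac{5}{3} \left(-141\right) 19878 = 15485 - 4671330 = -4655845$)
$w + g = -4655845 + 9604 = -4646241$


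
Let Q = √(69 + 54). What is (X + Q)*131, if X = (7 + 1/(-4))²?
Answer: 95499/16 + 131*√123 ≈ 7421.5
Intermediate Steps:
X = 729/16 (X = (7 - ¼)² = (27/4)² = 729/16 ≈ 45.563)
Q = √123 ≈ 11.091
(X + Q)*131 = (729/16 + √123)*131 = 95499/16 + 131*√123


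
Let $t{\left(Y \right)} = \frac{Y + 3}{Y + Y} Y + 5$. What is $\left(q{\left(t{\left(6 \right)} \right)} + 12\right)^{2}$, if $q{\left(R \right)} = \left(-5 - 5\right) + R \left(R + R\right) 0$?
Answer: $4$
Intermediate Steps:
$t{\left(Y \right)} = \frac{13}{2} + \frac{Y}{2}$ ($t{\left(Y \right)} = \frac{3 + Y}{2 Y} Y + 5 = \left(\frac{3}{2} + \frac{Y}{2}\right) + 5 = \frac{13}{2} + \frac{Y}{2}$)
$q{\left(R \right)} = -10$ ($q{\left(R \right)} = -10 + R 2 R 0 = -10 + 2 R^{2} \cdot 0 = -10 + 0 = -10$)
$\left(q{\left(t{\left(6 \right)} \right)} + 12\right)^{2} = \left(-10 + 12\right)^{2} = 2^{2} = 4$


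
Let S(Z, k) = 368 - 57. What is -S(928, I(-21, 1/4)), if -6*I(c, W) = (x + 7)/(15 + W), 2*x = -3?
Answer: -311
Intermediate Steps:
x = -3/2 (x = (½)*(-3) = -3/2 ≈ -1.5000)
I(c, W) = -11/(12*(15 + W)) (I(c, W) = -(-3/2 + 7)/(6*(15 + W)) = -11/(12*(15 + W)))
S(Z, k) = 311
-S(928, I(-21, 1/4)) = -1*311 = -311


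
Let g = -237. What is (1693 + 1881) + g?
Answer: 3337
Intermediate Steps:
(1693 + 1881) + g = (1693 + 1881) - 237 = 3574 - 237 = 3337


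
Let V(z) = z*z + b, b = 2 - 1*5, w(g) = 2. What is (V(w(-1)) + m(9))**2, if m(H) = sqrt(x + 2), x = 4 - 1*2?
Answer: 9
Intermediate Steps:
x = 2 (x = 4 - 2 = 2)
m(H) = 2 (m(H) = sqrt(2 + 2) = sqrt(4) = 2)
b = -3 (b = 2 - 5 = -3)
V(z) = -3 + z**2 (V(z) = z*z - 3 = z**2 - 3 = -3 + z**2)
(V(w(-1)) + m(9))**2 = ((-3 + 2**2) + 2)**2 = ((-3 + 4) + 2)**2 = (1 + 2)**2 = 3**2 = 9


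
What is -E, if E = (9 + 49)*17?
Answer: -986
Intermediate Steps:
E = 986 (E = 58*17 = 986)
-E = -1*986 = -986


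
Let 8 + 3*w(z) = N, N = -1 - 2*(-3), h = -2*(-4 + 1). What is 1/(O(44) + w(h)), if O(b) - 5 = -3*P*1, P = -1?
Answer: ⅐ ≈ 0.14286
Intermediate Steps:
h = 6 (h = -2*(-3) = 6)
N = 5 (N = -1 + 6 = 5)
w(z) = -1 (w(z) = -8/3 + (⅓)*5 = -8/3 + 5/3 = -1)
O(b) = 8 (O(b) = 5 - 3*(-1)*1 = 5 + 3*1 = 5 + 3 = 8)
1/(O(44) + w(h)) = 1/(8 - 1) = 1/7 = ⅐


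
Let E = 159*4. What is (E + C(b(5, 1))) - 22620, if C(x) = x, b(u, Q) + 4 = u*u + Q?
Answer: -21962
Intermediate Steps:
b(u, Q) = -4 + Q + u² (b(u, Q) = -4 + (u*u + Q) = -4 + (u² + Q) = -4 + (Q + u²) = -4 + Q + u²)
E = 636
(E + C(b(5, 1))) - 22620 = (636 + (-4 + 1 + 5²)) - 22620 = (636 + (-4 + 1 + 25)) - 22620 = (636 + 22) - 22620 = 658 - 22620 = -21962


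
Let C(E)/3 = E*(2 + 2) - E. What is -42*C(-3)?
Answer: 1134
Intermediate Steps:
C(E) = 9*E (C(E) = 3*(E*(2 + 2) - E) = 3*(E*4 - E) = 3*(4*E - E) = 3*(3*E) = 9*E)
-42*C(-3) = -378*(-3) = -42*(-27) = 1134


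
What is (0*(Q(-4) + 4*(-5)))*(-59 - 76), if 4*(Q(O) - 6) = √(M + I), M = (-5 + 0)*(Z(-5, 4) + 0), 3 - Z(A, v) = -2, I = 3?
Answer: 0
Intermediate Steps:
Z(A, v) = 5 (Z(A, v) = 3 - 1*(-2) = 3 + 2 = 5)
M = -25 (M = (-5 + 0)*(5 + 0) = -5*5 = -25)
Q(O) = 6 + I*√22/4 (Q(O) = 6 + √(-25 + 3)/4 = 6 + √(-22)/4 = 6 + (I*√22)/4 = 6 + I*√22/4)
(0*(Q(-4) + 4*(-5)))*(-59 - 76) = (0*((6 + I*√22/4) + 4*(-5)))*(-59 - 76) = (0*((6 + I*√22/4) - 20))*(-135) = (0*(-14 + I*√22/4))*(-135) = 0*(-135) = 0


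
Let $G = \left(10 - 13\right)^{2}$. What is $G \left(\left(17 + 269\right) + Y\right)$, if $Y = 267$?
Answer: $4977$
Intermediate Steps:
$G = 9$ ($G = \left(-3\right)^{2} = 9$)
$G \left(\left(17 + 269\right) + Y\right) = 9 \left(\left(17 + 269\right) + 267\right) = 9 \left(286 + 267\right) = 9 \cdot 553 = 4977$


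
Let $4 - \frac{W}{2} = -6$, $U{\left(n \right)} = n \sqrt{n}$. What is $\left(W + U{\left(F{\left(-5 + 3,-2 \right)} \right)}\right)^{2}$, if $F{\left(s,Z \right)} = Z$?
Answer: $392 - 80 i \sqrt{2} \approx 392.0 - 113.14 i$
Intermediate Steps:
$U{\left(n \right)} = n^{\frac{3}{2}}$
$W = 20$ ($W = 8 - -12 = 8 + 12 = 20$)
$\left(W + U{\left(F{\left(-5 + 3,-2 \right)} \right)}\right)^{2} = \left(20 + \left(-2\right)^{\frac{3}{2}}\right)^{2} = \left(20 - 2 i \sqrt{2}\right)^{2}$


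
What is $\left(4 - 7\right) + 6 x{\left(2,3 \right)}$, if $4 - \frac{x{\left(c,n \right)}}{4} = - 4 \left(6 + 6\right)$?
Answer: $1245$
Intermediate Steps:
$x{\left(c,n \right)} = 208$ ($x{\left(c,n \right)} = 16 - 4 \left(- 4 \left(6 + 6\right)\right) = 16 - 4 \left(\left(-4\right) 12\right) = 16 - -192 = 16 + 192 = 208$)
$\left(4 - 7\right) + 6 x{\left(2,3 \right)} = \left(4 - 7\right) + 6 \cdot 208 = -3 + 1248 = 1245$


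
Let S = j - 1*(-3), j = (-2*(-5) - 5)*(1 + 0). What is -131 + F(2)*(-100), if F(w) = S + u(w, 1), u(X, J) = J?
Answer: -1031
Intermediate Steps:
j = 5 (j = (10 - 5)*1 = 5*1 = 5)
S = 8 (S = 5 - 1*(-3) = 5 + 3 = 8)
F(w) = 9 (F(w) = 8 + 1 = 9)
-131 + F(2)*(-100) = -131 + 9*(-100) = -131 - 900 = -1031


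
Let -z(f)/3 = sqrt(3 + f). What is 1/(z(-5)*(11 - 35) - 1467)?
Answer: -163/240273 - 8*I*sqrt(2)/240273 ≈ -0.00067839 - 4.7087e-5*I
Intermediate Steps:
z(f) = -3*sqrt(3 + f)
1/(z(-5)*(11 - 35) - 1467) = 1/((-3*sqrt(3 - 5))*(11 - 35) - 1467) = 1/(-3*I*sqrt(2)*(-24) - 1467) = 1/(72*I*sqrt(2) - 1467) = 1/(-1467 + 72*I*sqrt(2))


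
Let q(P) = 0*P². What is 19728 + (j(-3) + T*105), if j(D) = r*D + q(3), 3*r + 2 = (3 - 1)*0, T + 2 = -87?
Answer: 10385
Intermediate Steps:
T = -89 (T = -2 - 87 = -89)
r = -⅔ (r = -⅔ + ((3 - 1)*0)/3 = -⅔ + (2*0)/3 = -⅔ + (⅓)*0 = -⅔ + 0 = -⅔ ≈ -0.66667)
q(P) = 0
j(D) = -2*D/3 (j(D) = -2*D/3 + 0 = -2*D/3)
19728 + (j(-3) + T*105) = 19728 + (-⅔*(-3) - 89*105) = 19728 + (2 - 9345) = 19728 - 9343 = 10385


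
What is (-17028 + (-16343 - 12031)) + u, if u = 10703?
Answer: -34699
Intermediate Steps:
(-17028 + (-16343 - 12031)) + u = (-17028 + (-16343 - 12031)) + 10703 = (-17028 - 28374) + 10703 = -45402 + 10703 = -34699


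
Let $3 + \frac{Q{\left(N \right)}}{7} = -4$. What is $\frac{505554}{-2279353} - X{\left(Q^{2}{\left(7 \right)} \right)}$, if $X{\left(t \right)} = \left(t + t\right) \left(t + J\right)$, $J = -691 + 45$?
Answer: $- \frac{19209270706584}{2279353} \approx -8.4275 \cdot 10^{6}$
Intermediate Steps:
$J = -646$
$Q{\left(N \right)} = -49$ ($Q{\left(N \right)} = -21 + 7 \left(-4\right) = -21 - 28 = -49$)
$X{\left(t \right)} = 2 t \left(-646 + t\right)$ ($X{\left(t \right)} = \left(t + t\right) \left(t - 646\right) = 2 t \left(-646 + t\right)$)
$\frac{505554}{-2279353} - X{\left(Q^{2}{\left(7 \right)} \right)} = \frac{505554}{-2279353} - 2 \left(-49\right)^{2} \left(-646 + \left(-49\right)^{2}\right) = 505554 \left(- \frac{1}{2279353}\right) - 2 \cdot 2401 \left(-646 + 2401\right) = - \frac{505554}{2279353} - 2 \cdot 2401 \cdot 1755 = - \frac{505554}{2279353} - 8427510 = - \frac{19209270706584}{2279353}$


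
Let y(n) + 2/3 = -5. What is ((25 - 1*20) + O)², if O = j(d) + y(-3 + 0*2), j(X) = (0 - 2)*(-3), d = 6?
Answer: 256/9 ≈ 28.444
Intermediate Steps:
y(n) = -17/3 (y(n) = -⅔ - 5 = -17/3)
j(X) = 6 (j(X) = -2*(-3) = 6)
O = ⅓ (O = 6 - 17/3 = ⅓ ≈ 0.33333)
((25 - 1*20) + O)² = ((25 - 1*20) + ⅓)² = ((25 - 20) + ⅓)² = (5 + ⅓)² = (16/3)² = 256/9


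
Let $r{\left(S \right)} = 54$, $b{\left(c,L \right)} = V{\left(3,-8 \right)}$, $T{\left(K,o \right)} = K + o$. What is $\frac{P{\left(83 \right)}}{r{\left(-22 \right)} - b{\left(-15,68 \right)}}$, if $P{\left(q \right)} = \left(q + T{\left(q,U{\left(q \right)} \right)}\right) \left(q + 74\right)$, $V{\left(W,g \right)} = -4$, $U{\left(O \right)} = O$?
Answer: $\frac{39093}{58} \approx 674.02$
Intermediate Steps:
$b{\left(c,L \right)} = -4$
$P{\left(q \right)} = 3 q \left(74 + q\right)$ ($P{\left(q \right)} = \left(q + \left(q + q\right)\right) \left(q + 74\right) = \left(q + 2 q\right) \left(74 + q\right) = 3 q \left(74 + q\right)$)
$\frac{P{\left(83 \right)}}{r{\left(-22 \right)} - b{\left(-15,68 \right)}} = \frac{3 \cdot 83 \left(74 + 83\right)}{54 - -4} = \frac{3 \cdot 83 \cdot 157}{54 + 4} = \frac{39093}{58}$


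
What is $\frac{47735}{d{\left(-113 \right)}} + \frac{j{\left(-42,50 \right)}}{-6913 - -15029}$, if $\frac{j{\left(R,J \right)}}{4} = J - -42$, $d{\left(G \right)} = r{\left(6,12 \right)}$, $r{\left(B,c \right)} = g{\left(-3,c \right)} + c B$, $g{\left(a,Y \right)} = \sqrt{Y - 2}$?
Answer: $\frac{3486993344}{5249023} - \frac{47735 \sqrt{10}}{5174} \approx 635.14$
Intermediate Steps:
$g{\left(a,Y \right)} = \sqrt{-2 + Y}$
$r{\left(B,c \right)} = \sqrt{-2 + c} + B c$ ($r{\left(B,c \right)} = \sqrt{-2 + c} + c B = \sqrt{-2 + c} + B c$)
$d{\left(G \right)} = 72 + \sqrt{10}$ ($d{\left(G \right)} = \sqrt{-2 + 12} + 6 \cdot 12 = \sqrt{10} + 72 = 72 + \sqrt{10}$)
$j{\left(R,J \right)} = 168 + 4 J$ ($j{\left(R,J \right)} = 4 \left(J - -42\right) = 4 \left(J + 42\right) = 4 \left(42 + J\right) = 168 + 4 J$)
$\frac{47735}{d{\left(-113 \right)}} + \frac{j{\left(-42,50 \right)}}{-6913 - -15029} = \frac{47735}{72 + \sqrt{10}} + \frac{168 + 4 \cdot 50}{-6913 - -15029} = \frac{47735}{72 + \sqrt{10}} + \frac{168 + 200}{-6913 + 15029} = \frac{47735}{72 + \sqrt{10}} + \frac{368}{8116} = \frac{47735}{72 + \sqrt{10}} + 368 \cdot \frac{1}{8116} = \frac{47735}{72 + \sqrt{10}} + \frac{92}{2029} = \frac{92}{2029} + \frac{47735}{72 + \sqrt{10}}$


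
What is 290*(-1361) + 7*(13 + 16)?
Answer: -394487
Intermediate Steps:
290*(-1361) + 7*(13 + 16) = -394690 + 7*29 = -394690 + 203 = -394487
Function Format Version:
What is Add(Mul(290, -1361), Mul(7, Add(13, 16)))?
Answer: -394487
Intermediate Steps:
Add(Mul(290, -1361), Mul(7, Add(13, 16))) = Add(-394690, Mul(7, 29)) = Add(-394690, 203) = -394487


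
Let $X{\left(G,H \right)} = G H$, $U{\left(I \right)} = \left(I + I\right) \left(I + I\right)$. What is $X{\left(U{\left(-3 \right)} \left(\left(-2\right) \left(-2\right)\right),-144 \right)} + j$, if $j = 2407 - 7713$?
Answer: $-26042$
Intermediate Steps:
$U{\left(I \right)} = 4 I^{2}$ ($U{\left(I \right)} = 2 I 2 I = 4 I^{2}$)
$j = -5306$
$X{\left(U{\left(-3 \right)} \left(\left(-2\right) \left(-2\right)\right),-144 \right)} + j = 4 \left(-3\right)^{2} \left(\left(-2\right) \left(-2\right)\right) \left(-144\right) - 5306 = 4 \cdot 9 \cdot 4 \left(-144\right) - 5306 = 36 \cdot 4 \left(-144\right) - 5306 = 144 \left(-144\right) - 5306 = -20736 - 5306 = -26042$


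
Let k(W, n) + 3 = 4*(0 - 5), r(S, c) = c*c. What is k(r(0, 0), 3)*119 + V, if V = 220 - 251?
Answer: -2768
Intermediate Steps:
r(S, c) = c²
V = -31
k(W, n) = -23 (k(W, n) = -3 + 4*(0 - 5) = -3 + 4*(-5) = -3 - 20 = -23)
k(r(0, 0), 3)*119 + V = -23*119 - 31 = -2737 - 31 = -2768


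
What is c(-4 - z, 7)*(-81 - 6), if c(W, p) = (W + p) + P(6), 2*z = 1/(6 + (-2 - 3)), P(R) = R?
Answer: -1479/2 ≈ -739.50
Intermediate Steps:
z = 1/2 (z = 1/(2*(6 + (-2 - 3))) = 1/(2*(6 - 5)) = (1/2)/1 = (1/2)*1 = 1/2 ≈ 0.50000)
c(W, p) = 6 + W + p (c(W, p) = (W + p) + 6 = 6 + W + p)
c(-4 - z, 7)*(-81 - 6) = (6 + (-4 - 1*1/2) + 7)*(-81 - 6) = (6 + (-4 - 1/2) + 7)*(-87) = (6 - 9/2 + 7)*(-87) = (17/2)*(-87) = -1479/2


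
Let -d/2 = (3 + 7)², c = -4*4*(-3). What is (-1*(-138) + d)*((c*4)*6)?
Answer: -71424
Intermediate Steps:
c = 48 (c = -16*(-3) = 48)
d = -200 (d = -2*(3 + 7)² = -2*10² = -2*100 = -200)
(-1*(-138) + d)*((c*4)*6) = (-1*(-138) - 200)*((48*4)*6) = (138 - 200)*(192*6) = -62*1152 = -71424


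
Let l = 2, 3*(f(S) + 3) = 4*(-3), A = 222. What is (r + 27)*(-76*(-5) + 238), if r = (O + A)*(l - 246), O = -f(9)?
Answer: -34514682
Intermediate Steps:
f(S) = -7 (f(S) = -3 + (4*(-3))/3 = -3 + (1/3)*(-12) = -3 - 4 = -7)
O = 7 (O = -1*(-7) = 7)
r = -55876 (r = (7 + 222)*(2 - 246) = 229*(-244) = -55876)
(r + 27)*(-76*(-5) + 238) = (-55876 + 27)*(-76*(-5) + 238) = -55849*(380 + 238) = -55849*618 = -34514682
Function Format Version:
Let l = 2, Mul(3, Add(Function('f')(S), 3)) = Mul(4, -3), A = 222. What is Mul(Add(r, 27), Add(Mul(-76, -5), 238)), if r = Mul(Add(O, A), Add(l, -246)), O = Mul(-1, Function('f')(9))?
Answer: -34514682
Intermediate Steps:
Function('f')(S) = -7 (Function('f')(S) = Add(-3, Mul(Rational(1, 3), Mul(4, -3))) = Add(-3, Mul(Rational(1, 3), -12)) = Add(-3, -4) = -7)
O = 7 (O = Mul(-1, -7) = 7)
r = -55876 (r = Mul(Add(7, 222), Add(2, -246)) = Mul(229, -244) = -55876)
Mul(Add(r, 27), Add(Mul(-76, -5), 238)) = Mul(Add(-55876, 27), Add(Mul(-76, -5), 238)) = Mul(-55849, Add(380, 238)) = Mul(-55849, 618) = -34514682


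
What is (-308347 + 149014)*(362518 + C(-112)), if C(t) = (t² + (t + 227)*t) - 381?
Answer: -57646838733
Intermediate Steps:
C(t) = -381 + t² + t*(227 + t) (C(t) = (t² + (227 + t)*t) - 381 = (t² + t*(227 + t)) - 381 = -381 + t² + t*(227 + t))
(-308347 + 149014)*(362518 + C(-112)) = (-308347 + 149014)*(362518 + (-381 + 2*(-112)² + 227*(-112))) = -159333*(362518 + (-381 + 2*12544 - 25424)) = -159333*(362518 + (-381 + 25088 - 25424)) = -159333*(362518 - 717) = -159333*361801 = -57646838733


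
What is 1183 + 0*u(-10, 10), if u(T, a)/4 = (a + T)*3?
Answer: 1183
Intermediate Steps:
u(T, a) = 12*T + 12*a (u(T, a) = 4*((a + T)*3) = 4*((T + a)*3) = 4*(3*T + 3*a) = 12*T + 12*a)
1183 + 0*u(-10, 10) = 1183 + 0*(12*(-10) + 12*10) = 1183 + 0*(-120 + 120) = 1183 + 0*0 = 1183 + 0 = 1183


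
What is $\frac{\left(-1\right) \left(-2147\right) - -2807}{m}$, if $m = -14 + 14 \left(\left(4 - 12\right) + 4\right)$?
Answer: $- \frac{2477}{35} \approx -70.771$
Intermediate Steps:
$m = -70$ ($m = -14 + 14 \left(-8 + 4\right) = -14 + 14 \left(-4\right) = -14 - 56 = -70$)
$\frac{\left(-1\right) \left(-2147\right) - -2807}{m} = \frac{\left(-1\right) \left(-2147\right) - -2807}{-70} = \left(2147 + 2807\right) \left(- \frac{1}{70}\right) = 4954 \left(- \frac{1}{70}\right) = - \frac{2477}{35}$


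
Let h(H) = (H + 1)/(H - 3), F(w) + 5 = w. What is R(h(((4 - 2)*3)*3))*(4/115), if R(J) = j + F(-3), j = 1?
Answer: -28/115 ≈ -0.24348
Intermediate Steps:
F(w) = -5 + w
h(H) = (1 + H)/(-3 + H)
R(J) = -7 (R(J) = 1 + (-5 - 3) = 1 - 8 = -7)
R(h(((4 - 2)*3)*3))*(4/115) = -28/115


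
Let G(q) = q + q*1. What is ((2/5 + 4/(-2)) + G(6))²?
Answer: 2704/25 ≈ 108.16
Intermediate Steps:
G(q) = 2*q (G(q) = q + q = 2*q)
((2/5 + 4/(-2)) + G(6))² = ((2/5 + 4/(-2)) + 2*6)² = ((2*(⅕) + 4*(-½)) + 12)² = ((⅖ - 2) + 12)² = (-8/5 + 12)² = (52/5)² = 2704/25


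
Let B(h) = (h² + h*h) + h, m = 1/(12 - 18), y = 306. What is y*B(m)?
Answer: -34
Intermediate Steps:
m = -⅙ (m = 1/(-6) = -⅙ ≈ -0.16667)
B(h) = h + 2*h² (B(h) = (h² + h²) + h = 2*h² + h = h + 2*h²)
y*B(m) = 306*(-(1 + 2*(-⅙))/6) = 306*(-(1 - ⅓)/6) = 306*(-⅙*⅔) = 306*(-⅑) = -34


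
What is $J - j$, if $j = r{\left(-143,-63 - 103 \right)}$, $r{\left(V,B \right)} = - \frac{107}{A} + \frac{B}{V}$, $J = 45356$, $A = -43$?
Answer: $\frac{278871605}{6149} \approx 45352.0$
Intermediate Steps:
$r{\left(V,B \right)} = \frac{107}{43} + \frac{B}{V}$ ($r{\left(V,B \right)} = - \frac{107}{-43} + \frac{B}{V} = \left(-107\right) \left(- \frac{1}{43}\right) + \frac{B}{V} = \frac{107}{43} + \frac{B}{V}$)
$j = \frac{22439}{6149}$ ($j = \frac{107}{43} + \frac{-63 - 103}{-143} = \frac{107}{43} - - \frac{166}{143} = \frac{107}{43} + \frac{166}{143} = \frac{22439}{6149} \approx 3.6492$)
$J - j = 45356 - \frac{22439}{6149} = \frac{278871605}{6149}$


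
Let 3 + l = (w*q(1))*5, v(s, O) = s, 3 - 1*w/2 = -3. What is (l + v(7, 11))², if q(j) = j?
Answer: 4096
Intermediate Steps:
w = 12 (w = 6 - 2*(-3) = 6 + 6 = 12)
l = 57 (l = -3 + (12*1)*5 = -3 + 12*5 = -3 + 60 = 57)
(l + v(7, 11))² = (57 + 7)² = 64² = 4096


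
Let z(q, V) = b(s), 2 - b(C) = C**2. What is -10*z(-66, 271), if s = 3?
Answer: 70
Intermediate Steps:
b(C) = 2 - C**2
z(q, V) = -7 (z(q, V) = 2 - 1*3**2 = 2 - 1*9 = 2 - 9 = -7)
-10*z(-66, 271) = -10*(-7) = 70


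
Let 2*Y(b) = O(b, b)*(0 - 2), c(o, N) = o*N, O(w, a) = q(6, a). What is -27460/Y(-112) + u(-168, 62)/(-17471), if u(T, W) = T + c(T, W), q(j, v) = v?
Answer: -119642063/489188 ≈ -244.57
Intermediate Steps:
O(w, a) = a
c(o, N) = N*o
u(T, W) = T + T*W (u(T, W) = T + W*T = T + T*W)
Y(b) = -b (Y(b) = (b*(0 - 2))/2 = (b*(-2))/2 = (-2*b)/2 = -b)
-27460/Y(-112) + u(-168, 62)/(-17471) = -27460/((-1*(-112))) - 168*(1 + 62)/(-17471) = -27460/112 - 168*63*(-1/17471) = -27460*1/112 - 10584*(-1/17471) = -6865/28 + 10584/17471 = -119642063/489188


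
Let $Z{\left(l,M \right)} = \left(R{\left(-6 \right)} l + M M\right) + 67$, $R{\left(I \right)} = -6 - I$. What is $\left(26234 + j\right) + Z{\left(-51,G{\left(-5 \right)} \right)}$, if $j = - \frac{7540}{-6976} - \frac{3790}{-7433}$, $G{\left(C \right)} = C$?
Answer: $\frac{341288560517}{12963152} \approx 26328.0$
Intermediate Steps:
$j = \frac{20620965}{12963152}$ ($j = \left(-7540\right) \left(- \frac{1}{6976}\right) - - \frac{3790}{7433} = \frac{1885}{1744} + \frac{3790}{7433} = \frac{20620965}{12963152} \approx 1.5907$)
$Z{\left(l,M \right)} = 67 + M^{2}$ ($Z{\left(l,M \right)} = \left(\left(-6 - -6\right) l + M M\right) + 67 = \left(\left(-6 + 6\right) l + M^{2}\right) + 67 = \left(0 l + M^{2}\right) + 67 = \left(0 + M^{2}\right) + 67 = M^{2} + 67 = 67 + M^{2}$)
$\left(26234 + j\right) + Z{\left(-51,G{\left(-5 \right)} \right)} = \left(26234 + \frac{20620965}{12963152}\right) + \left(67 + \left(-5\right)^{2}\right) = \frac{340095950533}{12963152} + \left(67 + 25\right) = \frac{340095950533}{12963152} + 92 = \frac{341288560517}{12963152}$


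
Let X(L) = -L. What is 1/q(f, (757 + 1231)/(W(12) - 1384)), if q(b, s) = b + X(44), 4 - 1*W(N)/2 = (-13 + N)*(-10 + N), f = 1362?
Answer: 1/1318 ≈ 0.00075873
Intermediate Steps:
W(N) = 8 - 2*(-13 + N)*(-10 + N)
q(b, s) = -44 + b (q(b, s) = b - 1*44 = b - 44 = -44 + b)
1/q(f, (757 + 1231)/(W(12) - 1384)) = 1/(-44 + 1362) = 1/1318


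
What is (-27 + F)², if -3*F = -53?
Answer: 784/9 ≈ 87.111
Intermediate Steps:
F = 53/3 (F = -⅓*(-53) = 53/3 ≈ 17.667)
(-27 + F)² = (-27 + 53/3)² = (-28/3)² = 784/9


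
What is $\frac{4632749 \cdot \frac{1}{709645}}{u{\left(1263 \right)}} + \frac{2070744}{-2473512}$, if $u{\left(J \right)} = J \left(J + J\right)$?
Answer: $- \frac{195340345878062623}{233335395697860630} \approx -0.83717$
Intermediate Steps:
$u{\left(J \right)} = 2 J^{2}$ ($u{\left(J \right)} = J 2 J = 2 J^{2}$)
$\frac{4632749 \cdot \frac{1}{709645}}{u{\left(1263 \right)}} + \frac{2070744}{-2473512} = \frac{4632749 \cdot \frac{1}{709645}}{2 \cdot 1263^{2}} + \frac{2070744}{-2473512} = \frac{4632749 \cdot \frac{1}{709645}}{2 \cdot 1595169} + 2070744 \left(- \frac{1}{2473512}\right) = \frac{4632749}{709645 \cdot 3190338} - \frac{86281}{103063} = \frac{4632749}{709645} \cdot \frac{1}{3190338} - \frac{86281}{103063} = \frac{4632749}{2264007410010} - \frac{86281}{103063} = - \frac{195340345878062623}{233335395697860630}$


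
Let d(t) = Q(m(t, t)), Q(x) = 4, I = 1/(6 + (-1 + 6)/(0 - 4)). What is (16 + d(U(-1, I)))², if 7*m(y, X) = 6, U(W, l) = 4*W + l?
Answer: 400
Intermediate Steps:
I = 4/19 (I = 1/(6 + 5/(-4)) = 1/(6 + 5*(-¼)) = 1/(6 - 5/4) = 1/(19/4) = 4/19 ≈ 0.21053)
U(W, l) = l + 4*W
m(y, X) = 6/7 (m(y, X) = (⅐)*6 = 6/7)
d(t) = 4
(16 + d(U(-1, I)))² = (16 + 4)² = 20² = 400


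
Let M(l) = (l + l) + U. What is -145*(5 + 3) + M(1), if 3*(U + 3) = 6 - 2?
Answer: -3479/3 ≈ -1159.7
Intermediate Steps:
U = -5/3 (U = -3 + (6 - 2)/3 = -3 + (⅓)*4 = -3 + 4/3 = -5/3 ≈ -1.6667)
M(l) = -5/3 + 2*l (M(l) = (l + l) - 5/3 = 2*l - 5/3 = -5/3 + 2*l)
-145*(5 + 3) + M(1) = -145*(5 + 3) + (-5/3 + 2*1) = -145*8 + (-5/3 + 2) = -29*40 + ⅓ = -1160 + ⅓ = -3479/3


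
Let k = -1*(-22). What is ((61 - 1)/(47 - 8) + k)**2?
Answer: 93636/169 ≈ 554.06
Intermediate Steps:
k = 22
((61 - 1)/(47 - 8) + k)**2 = ((61 - 1)/(47 - 8) + 22)**2 = (60/39 + 22)**2 = (60*(1/39) + 22)**2 = (20/13 + 22)**2 = (306/13)**2 = 93636/169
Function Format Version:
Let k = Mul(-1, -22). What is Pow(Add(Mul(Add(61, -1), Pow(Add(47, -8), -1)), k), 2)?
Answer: Rational(93636, 169) ≈ 554.06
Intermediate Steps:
k = 22
Pow(Add(Mul(Add(61, -1), Pow(Add(47, -8), -1)), k), 2) = Pow(Add(Mul(Add(61, -1), Pow(Add(47, -8), -1)), 22), 2) = Pow(Add(Mul(60, Pow(39, -1)), 22), 2) = Pow(Add(Mul(60, Rational(1, 39)), 22), 2) = Pow(Add(Rational(20, 13), 22), 2) = Pow(Rational(306, 13), 2) = Rational(93636, 169)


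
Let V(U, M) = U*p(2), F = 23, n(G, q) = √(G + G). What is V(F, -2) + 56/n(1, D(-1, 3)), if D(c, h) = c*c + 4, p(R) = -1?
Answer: -23 + 28*√2 ≈ 16.598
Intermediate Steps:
D(c, h) = 4 + c² (D(c, h) = c² + 4 = 4 + c²)
n(G, q) = √2*√G (n(G, q) = √(2*G) = √2*√G)
V(U, M) = -U (V(U, M) = U*(-1) = -U)
V(F, -2) + 56/n(1, D(-1, 3)) = -1*23 + 56/((√2*√1)) = -23 + 56/((√2*1)) = -23 + 56/(√2) = -23 + 56*(√2/2) = -23 + 28*√2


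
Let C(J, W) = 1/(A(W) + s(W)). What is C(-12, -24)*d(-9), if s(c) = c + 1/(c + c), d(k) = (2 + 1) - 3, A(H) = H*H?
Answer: 0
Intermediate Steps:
A(H) = H**2
d(k) = 0 (d(k) = 3 - 3 = 0)
s(c) = c + 1/(2*c)
C(J, W) = 1/(W + W**2 + 1/(2*W)) (C(J, W) = 1/(W**2 + (W + 1/(2*W))) = 1/(W + W**2 + 1/(2*W)))
C(-12, -24)*d(-9) = (2*(-24)/(1 + 2*(-24)**2 + 2*(-24)**3))*0 = (2*(-24)/(1 + 2*576 + 2*(-13824)))*0 = (2*(-24)/(1 + 1152 - 27648))*0 = (2*(-24)/(-26495))*0 = (2*(-24)*(-1/26495))*0 = (48/26495)*0 = 0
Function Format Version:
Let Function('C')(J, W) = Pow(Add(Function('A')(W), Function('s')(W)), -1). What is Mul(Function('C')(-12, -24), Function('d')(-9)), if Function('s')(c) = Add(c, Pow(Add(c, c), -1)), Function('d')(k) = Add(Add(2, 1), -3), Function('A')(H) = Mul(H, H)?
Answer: 0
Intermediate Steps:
Function('A')(H) = Pow(H, 2)
Function('d')(k) = 0 (Function('d')(k) = Add(3, -3) = 0)
Function('s')(c) = Add(c, Mul(Rational(1, 2), Pow(c, -1))) (Function('s')(c) = Add(c, Pow(Mul(2, c), -1)) = Add(c, Mul(Rational(1, 2), Pow(c, -1))))
Function('C')(J, W) = Pow(Add(W, Pow(W, 2), Mul(Rational(1, 2), Pow(W, -1))), -1) (Function('C')(J, W) = Pow(Add(Pow(W, 2), Add(W, Mul(Rational(1, 2), Pow(W, -1)))), -1) = Pow(Add(W, Pow(W, 2), Mul(Rational(1, 2), Pow(W, -1))), -1))
Mul(Function('C')(-12, -24), Function('d')(-9)) = Mul(Mul(2, -24, Pow(Add(1, Mul(2, Pow(-24, 2)), Mul(2, Pow(-24, 3))), -1)), 0) = Mul(Mul(2, -24, Pow(Add(1, Mul(2, 576), Mul(2, -13824)), -1)), 0) = Mul(Mul(2, -24, Pow(Add(1, 1152, -27648), -1)), 0) = Mul(Mul(2, -24, Pow(-26495, -1)), 0) = Mul(Mul(2, -24, Rational(-1, 26495)), 0) = Mul(Rational(48, 26495), 0) = 0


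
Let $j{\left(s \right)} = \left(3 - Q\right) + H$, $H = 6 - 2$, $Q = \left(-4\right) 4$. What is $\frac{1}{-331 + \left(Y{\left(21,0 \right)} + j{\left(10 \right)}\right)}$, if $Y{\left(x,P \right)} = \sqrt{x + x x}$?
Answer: $- \frac{2}{613} - \frac{\sqrt{462}}{94402} \approx -0.0034903$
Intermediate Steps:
$Q = -16$
$Y{\left(x,P \right)} = \sqrt{x + x^{2}}$
$H = 4$
$j{\left(s \right)} = 23$ ($j{\left(s \right)} = \left(3 - -16\right) + 4 = \left(3 + 16\right) + 4 = 19 + 4 = 23$)
$\frac{1}{-331 + \left(Y{\left(21,0 \right)} + j{\left(10 \right)}\right)} = \frac{1}{-331 + \left(\sqrt{21 \left(1 + 21\right)} + 23\right)} = \frac{1}{-331 + \left(\sqrt{21 \cdot 22} + 23\right)} = \frac{1}{-331 + \left(\sqrt{462} + 23\right)} = \frac{1}{-331 + \left(23 + \sqrt{462}\right)} = \frac{1}{-308 + \sqrt{462}}$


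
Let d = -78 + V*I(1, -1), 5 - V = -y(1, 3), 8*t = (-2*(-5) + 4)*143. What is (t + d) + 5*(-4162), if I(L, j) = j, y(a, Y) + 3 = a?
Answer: -82563/4 ≈ -20641.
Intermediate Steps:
y(a, Y) = -3 + a
t = 1001/4 (t = ((-2*(-5) + 4)*143)/8 = ((10 + 4)*143)/8 = (14*143)/8 = (1/8)*2002 = 1001/4 ≈ 250.25)
V = 3 (V = 5 - (-1)*(-3 + 1) = 5 - (-1)*(-2) = 5 - 1*2 = 5 - 2 = 3)
d = -81 (d = -78 + 3*(-1) = -78 - 3 = -81)
(t + d) + 5*(-4162) = (1001/4 - 81) + 5*(-4162) = 677/4 - 20810 = -82563/4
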